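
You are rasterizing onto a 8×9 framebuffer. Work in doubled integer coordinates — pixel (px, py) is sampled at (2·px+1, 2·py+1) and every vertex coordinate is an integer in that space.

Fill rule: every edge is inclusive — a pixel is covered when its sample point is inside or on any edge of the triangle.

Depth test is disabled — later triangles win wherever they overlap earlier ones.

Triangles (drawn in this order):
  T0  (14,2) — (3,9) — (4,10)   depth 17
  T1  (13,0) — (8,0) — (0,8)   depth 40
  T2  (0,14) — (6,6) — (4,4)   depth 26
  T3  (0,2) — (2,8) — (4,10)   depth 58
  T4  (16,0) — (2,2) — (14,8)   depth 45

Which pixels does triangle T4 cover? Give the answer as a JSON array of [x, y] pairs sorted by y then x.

T0:
  2·area = 18  (B↔C swapped to make it positive)
  edge (14, 2)→(4, 10): d=(-10,8) inclusive
  edge (4, 10)→(3, 9): d=(-1,-1) inclusive
  edge (3, 9)→(14, 2): d=(11,-7) inclusive
    (0,3)@(1, 7): e=[54,0,-36] → ·  [on edge]
    (3,3)@(7, 7): e=[6,6,6] → █
    (4,3)@(9, 7): e=[-10,8,20] → ·
    (1,4)@(3, 9): e=[18,0,0] → █  [on edge]
    (2,4)@(5, 9): e=[2,2,14] → █
    (3,4)@(7, 9): e=[-14,4,28] → ·
    (1,5)@(3, 11): e=[-2,-2,22] → ·
    (2,5)@(5, 11): e=[-18,0,36] → ·  [on edge]
    (3,6)@(7, 13): e=[-54,0,72] → ·  [on edge]
    (4,7)@(9, 15): e=[-90,0,108] → ·  [on edge]
    (5,8)@(11, 17): e=[-126,0,144] → ·  [on edge]
  covered (3 px):
    · · · · · · · ·
    · · · · · · · ·
    · · · · · · · ·
    · · · █ · · · ·
    · █ █ · · · · ·
    · · · · · · · ·
    · · · · · · · ·
    · · · · · · · ·
    · · · · · · · ·
T1:
  2·area = 40  (B↔C swapped to make it positive)
  edge (13, 0)→(0, 8): d=(-13,8) inclusive
  edge (0, 8)→(8, 0): d=(8,-8) inclusive
  edge (8, 0)→(13, 0): d=(5,0) inclusive
    (3,0)@(7, 1): e=[35,0,5] → █  [on edge]
    (4,0)@(9, 1): e=[19,16,5] → █
    (5,0)@(11, 1): e=[3,32,5] → █
    (6,0)@(13, 1): e=[-13,48,5] → ·
    (2,1)@(5, 3): e=[25,0,15] → █  [on edge]
    (4,1)@(9, 3): e=[-7,32,15] → ·
    (5,1)@(11, 3): e=[-23,48,15] → ·
    (1,2)@(3, 5): e=[15,0,25] → █  [on edge]
    (2,2)@(5, 5): e=[-1,16,25] → ·
    (3,2)@(7, 5): e=[-17,32,25] → ·
    (0,3)@(1, 7): e=[5,0,35] → █  [on edge]
    (1,3)@(3, 7): e=[-11,16,35] → ·
  covered (7 px):
    · · · █ █ █ · ·
    · · █ █ · · · ·
    · █ · · · · · ·
    █ · · · · · · ·
    · · · · · · · ·
    · · · · · · · ·
    · · · · · · · ·
    · · · · · · · ·
    · · · · · · · ·
T2:
  2·area = 28  (B↔C swapped to make it positive)
  edge (0, 14)→(4, 4): d=(4,-10) inclusive
  edge (4, 4)→(6, 6): d=(2,2) inclusive
  edge (6, 6)→(0, 14): d=(-6,8) inclusive
    (0,0)@(1, 1): e=[-42,0,70] → ·  [on edge]
    (1,1)@(3, 3): e=[-14,0,42] → ·  [on edge]
    (2,2)@(5, 5): e=[14,0,14] → █  [on edge]
    (3,2)@(7, 5): e=[34,-4,-2] → ·
    (1,3)@(3, 7): e=[2,8,18] → █
    (3,3)@(7, 7): e=[42,0,-14] → ·  [on edge]
    (1,4)@(3, 9): e=[10,12,6] → █
    (2,4)@(5, 9): e=[30,8,-10] → ·
    (4,4)@(9, 9): e=[70,0,-42] → ·  [on edge]
    (1,5)@(3, 11): e=[18,16,-6] → ·
    (5,5)@(11, 11): e=[98,0,-70] → ·  [on edge]
    (6,6)@(13, 13): e=[126,0,-98] → ·  [on edge]
    (7,7)@(15, 15): e=[154,0,-126] → ·  [on edge]
  covered (4 px):
    · · · · · · · ·
    · · · · · · · ·
    · · █ · · · · ·
    · █ █ · · · · ·
    · █ · · · · · ·
    · · · · · · · ·
    · · · · · · · ·
    · · · · · · · ·
    · · · · · · · ·
T3:
  2·area = 8  (B↔C swapped to make it positive)
  edge (0, 2)→(4, 10): d=(4,8) inclusive
  edge (4, 10)→(2, 8): d=(-2,-2) inclusive
  edge (2, 8)→(0, 2): d=(-2,-6) inclusive
    (0,2)@(1, 5): e=[4,4,0] → █  [on edge]
    (1,2)@(3, 5): e=[-12,8,12] → ·
    (0,3)@(1, 7): e=[12,0,-4] → ·  [on edge]
    (1,4)@(3, 9): e=[4,0,4] → █  [on edge]
    (2,4)@(5, 9): e=[-12,4,16] → ·
    (1,5)@(3, 11): e=[12,-4,0] → ·  [on edge]
    (2,5)@(5, 11): e=[-4,0,12] → ·  [on edge]
    (3,6)@(7, 13): e=[-12,0,20] → ·  [on edge]
    (4,7)@(9, 15): e=[-20,0,28] → ·  [on edge]
    (2,8)@(5, 17): e=[20,-12,0] → ·  [on edge]
    (5,8)@(11, 17): e=[-28,0,36] → ·  [on edge]
  covered (2 px):
    · · · · · · · ·
    · · · · · · · ·
    █ · · · · · · ·
    · · · · · · · ·
    · █ · · · · · ·
    · · · · · · · ·
    · · · · · · · ·
    · · · · · · · ·
    · · · · · · · ·
T4:
  2·area = 108  (B↔C swapped to make it positive)
  edge (16, 0)→(14, 8): d=(-2,8) inclusive
  edge (14, 8)→(2, 2): d=(-12,-6) inclusive
  edge (2, 2)→(16, 0): d=(14,-2) inclusive
    (4,0)@(9, 1): e=[54,54,0] → █  [on edge]
    (5,0)@(11, 1): e=[38,66,4] → █
    (6,0)@(13, 1): e=[22,78,8] → █
    (7,0)@(15, 1): e=[6,90,12] → █
    (2,1)@(5, 3): e=[82,6,20] → █
    (3,1)@(7, 3): e=[66,18,24] → █
    (2,2)@(5, 5): e=[78,-18,48] → ·
    (3,2)@(7, 5): e=[62,-6,52] → ·
    (4,2)@(9, 5): e=[46,6,56] → █
    (7,2)@(15, 5): e=[-2,42,68] → ·
    (4,3)@(9, 7): e=[42,-18,84] → ·
    (5,3)@(11, 7): e=[26,-6,88] → ·
  covered (14 px):
    · · · · █ █ █ █
    · · █ █ █ █ █ █
    · · · · █ █ █ ·
    · · · · · · █ ·
    · · · · · · · ·
    · · · · · · · ·
    · · · · · · · ·
    · · · · · · · ·
    · · · · · · · ·

Final: [[4,0],[5,0],[6,0],[7,0],[2,1],[3,1],[4,1],[5,1],[6,1],[7,1],[4,2],[5,2],[6,2],[6,3]]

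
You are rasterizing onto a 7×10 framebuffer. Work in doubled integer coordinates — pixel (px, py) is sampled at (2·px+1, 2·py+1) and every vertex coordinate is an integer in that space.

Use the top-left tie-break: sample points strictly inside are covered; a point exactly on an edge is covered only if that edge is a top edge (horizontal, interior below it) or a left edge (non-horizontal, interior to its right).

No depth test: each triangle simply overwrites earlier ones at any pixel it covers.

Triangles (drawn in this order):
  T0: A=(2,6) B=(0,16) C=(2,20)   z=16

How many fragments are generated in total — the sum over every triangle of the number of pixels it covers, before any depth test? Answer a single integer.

T0:
  2·area = 28  (B↔C swapped to make it positive)
  edge (2, 6)→(2, 20): d=(0,14) right/bottom  bias=-1
  edge (2, 20)→(0, 16): d=(-2,-4) top-left  bias=+0
  edge (0, 16)→(2, 6): d=(2,-10) top-left  bias=+0
    (1,0)@(3, 1): e=[-14,42,0] → ·  [on edge]
    (0,5)@(1, 11): e=[14,14,0] → #  [on edge]
    (1,5)@(3, 11): e=[-14,22,20] → ·
    (0,6)@(1, 13): e=[14,10,4] → #
    (1,6)@(3, 13): e=[-14,18,24] → ·
    (0,7)@(1, 15): e=[14,6,8] → #
    (1,7)@(3, 15): e=[-14,14,28] → ·
    (0,8)@(1, 17): e=[14,2,12] → #
    (1,8)@(3, 17): e=[-14,10,32] → ·
    (0,9)@(1, 19): e=[14,-2,16] → ·
  covered (4 px):
    · · · · · · ·
    · · · · · · ·
    · · · · · · ·
    · · · · · · ·
    · · · · · · ·
    # · · · · · ·
    # · · · · · ·
    # · · · · · ·
    # · · · · · ·
    · · · · · · ·

Answer: 4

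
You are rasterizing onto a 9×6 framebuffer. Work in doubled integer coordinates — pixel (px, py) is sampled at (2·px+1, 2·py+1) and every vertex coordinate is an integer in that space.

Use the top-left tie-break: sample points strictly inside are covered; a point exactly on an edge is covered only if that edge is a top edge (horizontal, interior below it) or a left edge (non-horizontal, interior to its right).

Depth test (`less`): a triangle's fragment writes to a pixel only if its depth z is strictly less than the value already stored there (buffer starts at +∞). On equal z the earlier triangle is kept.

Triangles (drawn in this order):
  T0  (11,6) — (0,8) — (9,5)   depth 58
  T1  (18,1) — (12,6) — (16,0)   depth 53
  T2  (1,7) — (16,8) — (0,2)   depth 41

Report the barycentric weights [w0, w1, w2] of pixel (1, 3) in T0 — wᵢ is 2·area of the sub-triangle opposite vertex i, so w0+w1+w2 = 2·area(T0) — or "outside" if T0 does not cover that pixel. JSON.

T0:
  2·area = 15
  edge (11, 6)→(0, 8): d=(-11,2) right/bottom  bias=-1
  edge (0, 8)→(9, 5): d=(9,-3) top-left  bias=+0
  edge (9, 5)→(11, 6): d=(2,1) right/bottom  bias=-1
    (0,0)@(1, 1): e=[75,-60,0] → .  [on edge]
    (2,1)@(5, 3): e=[45,-30,0] → .  [on edge]
    (7,1)@(15, 3): e=[25,0,-10] → .  [on edge]
    (4,2)@(9, 5): e=[15,0,0] → .  [on edge]
    (1,3)@(3, 7): e=[5,0,10] → X  [on edge]
    (2,3)@(5, 7): e=[1,6,8] → X
    (3,3)@(7, 7): e=[-3,12,6] → .
    (6,3)@(13, 7): e=[-15,30,0] → .  [on edge]
    (1,4)@(3, 9): e=[-17,18,14] → .
    (2,4)@(5, 9): e=[-21,24,12] → .
    (8,4)@(17, 9): e=[-45,60,0] → .  [on edge]
  covered (2 px):
    . . . . . . . . .
    . . . . . . . . .
    . . . . . . . . .
    . X X . . . . . .
    . . . . . . . . .
    . . . . . . . . .
T1:
  2·area = 16
  edge (18, 1)→(12, 6): d=(-6,5) right/bottom  bias=-1
  edge (12, 6)→(16, 0): d=(4,-6) top-left  bias=+0
  edge (16, 0)→(18, 1): d=(2,1) right/bottom  bias=-1
    (8,0)@(17, 1): e=[5,10,1] → X
    (7,1)@(15, 3): e=[3,6,7] → X
    (8,1)@(17, 3): e=[-7,18,5] → .
    (6,2)@(13, 5): e=[1,2,13] → X
    (7,2)@(15, 5): e=[-9,14,11] → .
    (6,3)@(13, 7): e=[-11,10,17] → .
  covered (3 px):
    . . . . . . . . X
    . . . . . . . X .
    . . . . . . X . .
    . . . . . . . . .
    . . . . . . . . .
    . . . . . . . . .
T2:
  2·area = 74  (B↔C swapped to make it positive)
  edge (1, 7)→(0, 2): d=(-1,-5) top-left  bias=+0
  edge (0, 2)→(16, 8): d=(16,6) right/bottom  bias=-1
  edge (16, 8)→(1, 7): d=(-15,-1) top-left  bias=+0
    (0,1)@(1, 3): e=[4,10,60] → X
    (1,1)@(3, 3): e=[14,-2,62] → .
    (0,2)@(1, 5): e=[2,42,30] → X
    (1,2)@(3, 5): e=[12,30,32] → X
    (2,2)@(5, 5): e=[22,18,34] → X
    (3,2)@(7, 5): e=[32,6,36] → X
    (4,2)@(9, 5): e=[42,-6,38] → .
    (0,3)@(1, 7): e=[0,74,0] → X  [on edge]
    (4,3)@(9, 7): e=[40,26,8] → X
    (5,3)@(11, 7): e=[50,14,10] → X
    (6,3)@(13, 7): e=[60,2,12] → X
    (7,3)@(15, 7): e=[70,-10,14] → .
  covered (12 px):
    . . . . . . . . .
    X . . . . . . . .
    X X X X . . . . .
    X X X X X X X . .
    . . . . . . . . .
    . . . . . . . . .

Result: [0,10,5]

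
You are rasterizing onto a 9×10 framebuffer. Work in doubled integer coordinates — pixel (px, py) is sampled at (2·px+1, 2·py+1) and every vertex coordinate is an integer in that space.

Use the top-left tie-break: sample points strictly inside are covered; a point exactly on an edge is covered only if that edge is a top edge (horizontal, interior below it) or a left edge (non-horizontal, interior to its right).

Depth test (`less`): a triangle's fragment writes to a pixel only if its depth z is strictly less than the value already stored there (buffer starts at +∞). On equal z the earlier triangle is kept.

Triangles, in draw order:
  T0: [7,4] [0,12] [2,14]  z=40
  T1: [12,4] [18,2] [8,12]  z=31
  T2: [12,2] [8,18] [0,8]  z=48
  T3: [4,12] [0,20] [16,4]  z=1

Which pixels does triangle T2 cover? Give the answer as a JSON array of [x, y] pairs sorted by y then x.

T0:
  2·area = 30  (B↔C swapped to make it positive)
  edge (7, 4)→(2, 14): d=(-5,10) right/bottom  bias=-1
  edge (2, 14)→(0, 12): d=(-2,-2) top-left  bias=+0
  edge (0, 12)→(7, 4): d=(7,-8) top-left  bias=+0
    (2,3)@(5, 7): e=[5,20,5] → █
    (3,3)@(7, 7): e=[-15,24,21] → ·
    (1,4)@(3, 9): e=[15,12,3] → █
    (2,4)@(5, 9): e=[-5,16,19] → ·
    (0,5)@(1, 11): e=[25,4,1] → █
    (2,5)@(5, 11): e=[-15,12,33] → ·
    (0,6)@(1, 13): e=[15,0,15] → █  [on edge]
    (1,6)@(3, 13): e=[-5,4,31] → ·
    (0,7)@(1, 15): e=[5,-4,29] → ·
    (1,7)@(3, 15): e=[-15,0,45] → ·  [on edge]
    (2,8)@(5, 17): e=[-45,0,75] → ·  [on edge]
    (3,9)@(7, 19): e=[-75,0,105] → ·  [on edge]
  covered (5 px):
    · · · · · · · · ·
    · · · · · · · · ·
    · · · · · · · · ·
    · · █ · · · · · ·
    · █ · · · · · · ·
    █ █ · · · · · · ·
    █ · · · · · · · ·
    · · · · · · · · ·
    · · · · · · · · ·
    · · · · · · · · ·
T1:
  2·area = 40
  edge (12, 4)→(18, 2): d=(6,-2) top-left  bias=+0
  edge (18, 2)→(8, 12): d=(-10,10) right/bottom  bias=-1
  edge (8, 12)→(12, 4): d=(4,-8) top-left  bias=+0
    (7,1)@(15, 3): e=[0,20,20] → █  [on edge]
    (8,1)@(17, 3): e=[4,0,36] → ·  [on edge]
    (4,2)@(9, 5): e=[0,60,-20] → ·  [on edge]
    (6,2)@(13, 5): e=[8,20,12] → █
    (7,2)@(15, 5): e=[12,0,28] → ·  [on edge]
    (1,3)@(3, 7): e=[0,100,-60] → ·  [on edge]
    (5,3)@(11, 7): e=[16,20,4] → █
    (6,3)@(13, 7): e=[20,0,20] → ·  [on edge]
    (5,4)@(11, 9): e=[28,0,12] → ·  [on edge]
    (4,5)@(9, 11): e=[36,0,4] → ·  [on edge]
    (3,6)@(7, 13): e=[44,0,-4] → ·  [on edge]
    (2,7)@(5, 15): e=[52,0,-12] → ·  [on edge]
    (1,8)@(3, 17): e=[60,0,-20] → ·  [on edge]
    (0,9)@(1, 19): e=[68,0,-28] → ·  [on edge]
  covered (3 px):
    · · · · · · · · ·
    · · · · · · · █ ·
    · · · · · · █ · ·
    · · · · · █ · · ·
    · · · · · · · · ·
    · · · · · · · · ·
    · · · · · · · · ·
    · · · · · · · · ·
    · · · · · · · · ·
    · · · · · · · · ·
T2:
  2·area = 168
  edge (12, 2)→(8, 18): d=(-4,16) right/bottom  bias=-1
  edge (8, 18)→(0, 8): d=(-8,-10) top-left  bias=+0
  edge (0, 8)→(12, 2): d=(12,-6) top-left  bias=+0
    (5,1)@(11, 3): e=[12,150,6] → █
    (6,1)@(13, 3): e=[-20,170,18] → ·
    (3,2)@(7, 5): e=[68,94,6] → █
    (4,2)@(9, 5): e=[36,114,18] → █
    (6,2)@(13, 5): e=[-28,154,42] → ·
    (1,3)@(3, 7): e=[124,38,6] → █
    (2,3)@(5, 7): e=[92,58,18] → █
    (5,3)@(11, 7): e=[-4,118,54] → ·
    (0,4)@(1, 9): e=[148,2,18] → █
    (5,4)@(11, 9): e=[-12,102,78] → ·
    (0,5)@(1, 11): e=[140,-14,42] → ·
    (1,5)@(3, 11): e=[108,6,54] → █
  covered (21 px):
    · · · · · · · · ·
    · · · · · █ · · ·
    · · · █ █ █ · · ·
    · █ █ █ █ · · · ·
    █ █ █ █ █ · · · ·
    · █ █ █ █ · · · ·
    · · █ █ █ · · · ·
    · · · █ · · · · ·
    · · · · · · · · ·
    · · · · · · · · ·
T3:
  2·area = 64  (B↔C swapped to make it positive)
  edge (4, 12)→(16, 4): d=(12,-8) top-left  bias=+0
  edge (16, 4)→(0, 20): d=(-16,16) right/bottom  bias=-1
  edge (0, 20)→(4, 12): d=(4,-8) top-left  bias=+0
    (8,1)@(17, 3): e=[-4,0,68] → ·  [on edge]
    (7,2)@(15, 5): e=[4,0,60] → ·  [on edge]
    (6,3)@(13, 7): e=[12,0,52] → ·  [on edge]
    (4,4)@(9, 9): e=[4,32,28] → █
    (5,4)@(11, 9): e=[20,0,44] → ·  [on edge]
    (3,5)@(7, 11): e=[12,32,20] → █
    (4,5)@(9, 11): e=[28,0,36] → ·  [on edge]
    (2,6)@(5, 13): e=[20,32,12] → █
    (3,6)@(7, 13): e=[36,0,28] → ·  [on edge]
    (1,7)@(3, 15): e=[28,32,4] → █
    (2,7)@(5, 15): e=[44,0,20] → ·  [on edge]
    (1,8)@(3, 17): e=[52,0,12] → ·  [on edge]
    (0,9)@(1, 19): e=[60,0,4] → ·  [on edge]
  covered (4 px):
    · · · · · · · · ·
    · · · · · · · · ·
    · · · · · · · · ·
    · · · · · · · · ·
    · · · · █ · · · ·
    · · · █ · · · · ·
    · · █ · · · · · ·
    · █ · · · · · · ·
    · · · · · · · · ·
    · · · · · · · · ·

Answer: [[5,1],[3,2],[4,2],[5,2],[1,3],[2,3],[3,3],[4,3],[0,4],[1,4],[2,4],[3,4],[4,4],[1,5],[2,5],[3,5],[4,5],[2,6],[3,6],[4,6],[3,7]]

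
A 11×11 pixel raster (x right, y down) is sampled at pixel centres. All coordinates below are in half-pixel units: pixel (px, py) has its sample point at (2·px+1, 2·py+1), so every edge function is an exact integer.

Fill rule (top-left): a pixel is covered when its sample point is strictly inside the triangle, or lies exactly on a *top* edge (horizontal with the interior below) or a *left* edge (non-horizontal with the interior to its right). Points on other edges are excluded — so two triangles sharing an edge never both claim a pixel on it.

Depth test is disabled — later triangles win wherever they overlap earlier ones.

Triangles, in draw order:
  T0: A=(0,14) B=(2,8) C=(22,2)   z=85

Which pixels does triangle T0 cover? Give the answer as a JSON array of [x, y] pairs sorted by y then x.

T0:
  2·area = 108
  edge (0, 14)→(2, 8): d=(2,-6) top-left  bias=+0
  edge (2, 8)→(22, 2): d=(20,-6) top-left  bias=+0
  edge (22, 2)→(0, 14): d=(-22,12) right/bottom  bias=-1
    (9,1)@(19, 3): e=[92,2,14] → █
    (10,1)@(21, 3): e=[104,14,-10] → ·
    (1,2)@(3, 5): e=[0,-54,162] → ·  [on edge]
    (6,2)@(13, 5): e=[60,6,42] → █
    (7,2)@(15, 5): e=[72,18,18] → █
    (8,2)@(17, 5): e=[84,30,-6] → ·
    (9,2)@(19, 5): e=[96,42,-30] → ·
    (3,3)@(7, 7): e=[28,10,70] → █
    (4,3)@(9, 7): e=[40,22,46] → █
    (5,3)@(11, 7): e=[52,34,22] → █
    (6,3)@(13, 7): e=[64,46,-2] → ·
    (7,3)@(15, 7): e=[76,58,-26] → ·
    (0,5)@(1, 11): e=[0,54,54] → █  [on edge]
  covered (14 px):
    · · · · · · · · · · ·
    · · · · · · · · · █ ·
    · · · · · · █ █ · · ·
    · · · █ █ █ · · · · ·
    · █ █ █ █ · · · · · ·
    █ █ █ · · · · · · · ·
    █ · · · · · · · · · ·
    · · · · · · · · · · ·
    · · · · · · · · · · ·
    · · · · · · · · · · ·
    · · · · · · · · · · ·

Result: [[9,1],[6,2],[7,2],[3,3],[4,3],[5,3],[1,4],[2,4],[3,4],[4,4],[0,5],[1,5],[2,5],[0,6]]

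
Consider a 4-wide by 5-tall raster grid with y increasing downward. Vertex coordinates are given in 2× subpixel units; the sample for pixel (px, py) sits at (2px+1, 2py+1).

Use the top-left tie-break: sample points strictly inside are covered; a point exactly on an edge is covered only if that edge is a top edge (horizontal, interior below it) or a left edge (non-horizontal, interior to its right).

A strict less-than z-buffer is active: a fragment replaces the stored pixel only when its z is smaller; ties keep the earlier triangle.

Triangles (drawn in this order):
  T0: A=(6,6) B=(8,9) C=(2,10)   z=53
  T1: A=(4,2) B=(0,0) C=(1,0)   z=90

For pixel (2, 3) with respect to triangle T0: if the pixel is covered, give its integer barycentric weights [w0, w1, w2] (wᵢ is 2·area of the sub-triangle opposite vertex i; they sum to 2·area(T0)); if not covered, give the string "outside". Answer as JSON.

T0:
  2·area = 20
  edge (6, 6)→(8, 9): d=(2,3) right/bottom  bias=-1
  edge (8, 9)→(2, 10): d=(-6,1) right/bottom  bias=-1
  edge (2, 10)→(6, 6): d=(4,-4) top-left  bias=+0
    (3,2)@(7, 5): e=[-5,25,0] → .  [on edge]
    (2,3)@(5, 7): e=[5,15,0] → X  [on edge]
    (3,3)@(7, 7): e=[-1,13,8] → .
    (1,4)@(3, 9): e=[15,5,0] → X  [on edge]
    (3,4)@(7, 9): e=[3,1,16] → X
  covered (4 px):
    . . . .
    . . . .
    . . . .
    . . X .
    . X X X
T1:
  2·area = 2
  edge (4, 2)→(0, 0): d=(-4,-2) top-left  bias=+0
  edge (0, 0)→(1, 0): d=(1,0) top-left  bias=+0
  edge (1, 0)→(4, 2): d=(3,2) right/bottom  bias=-1
  covered (0 px):
    . . . .
    . . . .
    . . . .
    . . . .
    . . . .

Result: [15,0,5]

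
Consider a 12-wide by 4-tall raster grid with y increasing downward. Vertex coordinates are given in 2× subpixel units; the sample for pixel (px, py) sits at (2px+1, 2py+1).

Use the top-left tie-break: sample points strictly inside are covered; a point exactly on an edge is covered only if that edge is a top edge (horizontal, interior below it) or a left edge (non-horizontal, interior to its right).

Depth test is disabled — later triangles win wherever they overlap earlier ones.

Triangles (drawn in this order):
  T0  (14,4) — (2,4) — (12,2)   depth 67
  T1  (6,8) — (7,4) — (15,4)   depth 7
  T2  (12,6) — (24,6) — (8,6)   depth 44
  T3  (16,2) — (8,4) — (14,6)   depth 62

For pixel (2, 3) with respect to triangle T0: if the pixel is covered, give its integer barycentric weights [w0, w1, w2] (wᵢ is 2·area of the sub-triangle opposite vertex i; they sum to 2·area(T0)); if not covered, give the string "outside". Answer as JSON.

T0:
  2·area = 24
  edge (14, 4)→(2, 4): d=(-12,0) right/bottom  bias=-1
  edge (2, 4)→(12, 2): d=(10,-2) top-left  bias=+0
  edge (12, 2)→(14, 4): d=(2,2) right/bottom  bias=-1
    (5,0)@(11, 1): e=[36,-12,0] → ·  [on edge]
    (8,0)@(17, 1): e=[36,0,-12] → ·  [on edge]
    (3,1)@(7, 3): e=[12,0,12] → #  [on edge]
    (4,1)@(9, 3): e=[12,4,8] → #
    (5,1)@(11, 3): e=[12,8,4] → #
    (6,1)@(13, 3): e=[12,12,0] → ·  [on edge]
    (3,2)@(7, 5): e=[-12,20,16] → ·
    (4,2)@(9, 5): e=[-12,24,12] → ·
    (5,2)@(11, 5): e=[-12,28,8] → ·
    (7,2)@(15, 5): e=[-12,36,0] → ·  [on edge]
    (8,3)@(17, 7): e=[-36,60,0] → ·  [on edge]
  covered (3 px):
    · · · · · · · · · · · ·
    · · · # # # · · · · · ·
    · · · · · · · · · · · ·
    · · · · · · · · · · · ·
T1:
  2·area = 32
  edge (6, 8)→(7, 4): d=(1,-4) top-left  bias=+0
  edge (7, 4)→(15, 4): d=(8,0) top-left  bias=+0
  edge (15, 4)→(6, 8): d=(-9,4) right/bottom  bias=-1
    (3,2)@(7, 5): e=[1,8,23] → #
    (4,2)@(9, 5): e=[9,8,15] → #
    (5,2)@(11, 5): e=[17,8,7] → #
    (6,2)@(13, 5): e=[25,8,-1] → ·
    (3,3)@(7, 7): e=[3,24,5] → #
    (4,3)@(9, 7): e=[11,24,-3] → ·
    (5,3)@(11, 7): e=[19,24,-11] → ·
  covered (4 px):
    · · · · · · · · · · · ·
    · · · · · · · · · · · ·
    · · · # # # · · · · · ·
    · · · # · · · · · · · ·
T2:
  degenerate (2·area = 0) — covers nothing
T3:
  2·area = 28  (B↔C swapped to make it positive)
  edge (16, 2)→(14, 6): d=(-2,4) right/bottom  bias=-1
  edge (14, 6)→(8, 4): d=(-6,-2) top-left  bias=+0
  edge (8, 4)→(16, 2): d=(8,-2) top-left  bias=+0
    (2,1)@(5, 3): e=[42,0,-14] → ·  [on edge]
    (6,1)@(13, 3): e=[10,16,2] → #
    (7,1)@(15, 3): e=[2,20,6] → #
    (8,1)@(17, 3): e=[-6,24,10] → ·
    (5,2)@(11, 5): e=[14,0,14] → #  [on edge]
    (7,2)@(15, 5): e=[-2,8,22] → ·
    (5,3)@(11, 7): e=[10,-12,30] → ·
    (6,3)@(13, 7): e=[2,-8,34] → ·
    (8,3)@(17, 7): e=[-14,0,42] → ·  [on edge]
  covered (4 px):
    · · · · · · · · · · · ·
    · · · · · · # # · · · ·
    · · · · · # # · · · · ·
    · · · · · · · · · · · ·

Result: "outside"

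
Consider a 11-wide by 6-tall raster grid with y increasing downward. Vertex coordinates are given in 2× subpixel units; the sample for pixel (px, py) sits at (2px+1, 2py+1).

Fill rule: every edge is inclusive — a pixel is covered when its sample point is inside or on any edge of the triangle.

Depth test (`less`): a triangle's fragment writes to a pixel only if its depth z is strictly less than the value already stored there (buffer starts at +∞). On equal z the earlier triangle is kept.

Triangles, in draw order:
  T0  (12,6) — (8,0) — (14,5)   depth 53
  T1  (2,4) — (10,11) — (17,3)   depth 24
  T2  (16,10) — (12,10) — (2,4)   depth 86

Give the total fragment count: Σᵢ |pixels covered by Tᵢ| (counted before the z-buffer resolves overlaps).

T0:
  2·area = 16
  edge (12, 6)→(8, 0): d=(-4,-6) inclusive
  edge (8, 0)→(14, 5): d=(6,5) inclusive
  edge (14, 5)→(12, 6): d=(-2,1) inclusive
    (4,0)@(9, 1): e=[2,1,13] → X
    (5,0)@(11, 1): e=[14,-9,11] → .
    (4,1)@(9, 3): e=[-6,13,9] → .
    (5,1)@(11, 3): e=[6,3,7] → X
    (6,1)@(13, 3): e=[18,-7,5] → .
    (5,2)@(11, 5): e=[-2,15,3] → .
    (6,2)@(13, 5): e=[10,5,1] → X
    (7,2)@(15, 5): e=[22,-5,-1] → .
    (6,3)@(13, 7): e=[2,17,-3] → .
  covered (3 px):
    . . . . X . . . . . .
    . . . . . X . . . . .
    . . . . . . X . . . .
    . . . . . . . . . . .
    . . . . . . . . . . .
    . . . . . . . . . . .
T1:
  2·area = 113  (B↔C swapped to make it positive)
  edge (2, 4)→(17, 3): d=(15,-1) inclusive
  edge (17, 3)→(10, 11): d=(-7,8) inclusive
  edge (10, 11)→(2, 4): d=(-8,-7) inclusive
    (8,1)@(17, 3): e=[0,0,113] → X  [on edge]
    (9,1)@(19, 3): e=[2,-16,127] → .
    (2,2)@(5, 5): e=[18,82,13] → X
    (3,2)@(7, 5): e=[20,66,27] → X
    (4,2)@(9, 5): e=[22,50,41] → X
    (5,2)@(11, 5): e=[24,34,55] → X
    (6,2)@(13, 5): e=[26,18,69] → X
    (7,2)@(15, 5): e=[28,2,83] → X
    (8,2)@(17, 5): e=[30,-14,97] → .
    (2,3)@(5, 7): e=[48,68,-3] → .
    (3,3)@(7, 7): e=[50,52,11] → X
    (7,3)@(15, 7): e=[58,-12,67] → .
  covered (13 px):
    . . . . . . . . . . .
    . . . . . . . . X . .
    . . X X X X X X . . .
    . . . X X X X . . . .
    . . . . X X . . . . .
    . . . . . . . . . . .
T2:
  2·area = 24
  edge (16, 10)→(12, 10): d=(-4,0) inclusive
  edge (12, 10)→(2, 4): d=(-10,-6) inclusive
  edge (2, 4)→(16, 10): d=(14,6) inclusive
    (3,3)@(7, 7): e=[12,0,12] → X  [on edge]
    (4,3)@(9, 7): e=[12,12,0] → X  [on edge]
    (5,3)@(11, 7): e=[12,24,-12] → .
    (3,4)@(7, 9): e=[4,-20,40] → .
    (4,4)@(9, 9): e=[4,-8,28] → .
    (5,4)@(11, 9): e=[4,4,16] → X
    (6,4)@(13, 9): e=[4,16,4] → X
    (7,4)@(15, 9): e=[4,28,-8] → .
    (5,5)@(11, 11): e=[-4,-16,44] → .
    (6,5)@(13, 11): e=[-4,-4,32] → .
  covered (4 px):
    . . . . . . . . . . .
    . . . . . . . . . . .
    . . . . . . . . . . .
    . . . X X . . . . . .
    . . . . . X X . . . .
    . . . . . . . . . . .

Result: 20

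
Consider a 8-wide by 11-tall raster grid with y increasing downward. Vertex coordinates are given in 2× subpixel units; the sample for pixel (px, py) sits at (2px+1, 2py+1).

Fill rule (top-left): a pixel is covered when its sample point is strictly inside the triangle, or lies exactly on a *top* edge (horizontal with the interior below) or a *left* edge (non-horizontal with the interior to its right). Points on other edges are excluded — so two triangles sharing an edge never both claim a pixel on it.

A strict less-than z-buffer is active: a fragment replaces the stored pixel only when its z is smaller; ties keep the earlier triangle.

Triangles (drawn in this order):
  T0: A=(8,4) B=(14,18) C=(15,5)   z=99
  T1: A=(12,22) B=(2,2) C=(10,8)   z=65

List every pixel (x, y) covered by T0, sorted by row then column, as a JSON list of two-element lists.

T0:
  2·area = 92  (B↔C swapped to make it positive)
  edge (8, 4)→(15, 5): d=(7,1) right/bottom  bias=-1
  edge (15, 5)→(14, 18): d=(-1,13) right/bottom  bias=-1
  edge (14, 18)→(8, 4): d=(-6,-14) top-left  bias=+0
    (0,1)@(1, 3): e=[0,184,-92] → ·  [on edge]
    (4,2)@(9, 5): e=[6,78,8] → █
    (5,2)@(11, 5): e=[4,52,36] → █
    (6,2)@(13, 5): e=[2,26,64] → █
    (7,2)@(15, 5): e=[0,0,92] → ·  [on edge]
    (4,3)@(9, 7): e=[20,76,-4] → ·
    (5,3)@(11, 7): e=[18,50,24] → █
    (7,3)@(15, 7): e=[14,-2,80] → ·
    (5,4)@(11, 9): e=[32,48,12] → █
    (7,4)@(15, 9): e=[28,-4,68] → ·
    (5,5)@(11, 11): e=[46,46,0] → █  [on edge]
    (7,5)@(15, 11): e=[42,-6,56] → ·
  covered (11 px):
    · · · · · · · ·
    · · · · · · · ·
    · · · · █ █ █ ·
    · · · · · █ █ ·
    · · · · · █ █ ·
    · · · · · █ █ ·
    · · · · · · █ ·
    · · · · · · █ ·
    · · · · · · · ·
    · · · · · · · ·
    · · · · · · · ·
T1:
  2·area = 100
  edge (12, 22)→(2, 2): d=(-10,-20) top-left  bias=+0
  edge (2, 2)→(10, 8): d=(8,6) right/bottom  bias=-1
  edge (10, 8)→(12, 22): d=(2,14) right/bottom  bias=-1
    (4,0)@(9, 1): e=[150,-50,0] → ·  [on edge]
    (1,1)@(3, 3): e=[10,2,88] → █
    (2,1)@(5, 3): e=[50,-10,60] → ·
    (1,2)@(3, 5): e=[-10,18,92] → ·
    (2,2)@(5, 5): e=[30,6,64] → █
    (3,2)@(7, 5): e=[70,-6,36] → ·
    (2,3)@(5, 7): e=[10,22,68] → █
    (3,3)@(7, 7): e=[50,10,40] → █
    (4,3)@(9, 7): e=[90,-2,12] → ·
    (2,4)@(5, 9): e=[-10,38,72] → ·
    (3,4)@(7, 9): e=[30,26,44] → █
    (4,4)@(9, 9): e=[70,14,16] → █
    (5,7)@(11, 15): e=[50,50,0] → ·  [on edge]
  covered (12 px):
    · · · · · · · ·
    · █ · · · · · ·
    · · █ · · · · ·
    · · █ █ · · · ·
    · · · █ █ · · ·
    · · · █ █ · · ·
    · · · · █ · · ·
    · · · · █ · · ·
    · · · · · █ · ·
    · · · · · █ · ·
    · · · · · · · ·

Final: [[4,2],[5,2],[6,2],[5,3],[6,3],[5,4],[6,4],[5,5],[6,5],[6,6],[6,7]]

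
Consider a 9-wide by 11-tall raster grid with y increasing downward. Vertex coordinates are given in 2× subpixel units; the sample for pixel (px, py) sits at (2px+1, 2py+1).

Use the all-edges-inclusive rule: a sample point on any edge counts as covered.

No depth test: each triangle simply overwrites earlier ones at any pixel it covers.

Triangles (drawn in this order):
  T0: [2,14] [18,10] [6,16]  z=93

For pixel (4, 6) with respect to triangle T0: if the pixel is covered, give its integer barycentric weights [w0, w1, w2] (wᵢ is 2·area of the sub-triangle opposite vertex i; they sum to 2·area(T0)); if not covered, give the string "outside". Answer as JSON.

T0:
  2·area = 48
  edge (2, 14)→(18, 10): d=(16,-4) inclusive
  edge (18, 10)→(6, 16): d=(-12,6) inclusive
  edge (6, 16)→(2, 14): d=(-4,-2) inclusive
    (7,5)@(15, 11): e=[4,6,38] → █
    (8,5)@(17, 11): e=[12,-6,42] → ·
    (3,6)@(7, 13): e=[4,30,14] → █
    (4,6)@(9, 13): e=[12,18,18] → █
    (5,6)@(11, 13): e=[20,6,22] → █
    (6,6)@(13, 13): e=[28,-6,26] → ·
    (7,6)@(15, 13): e=[36,-18,30] → ·
    (2,7)@(5, 15): e=[28,18,2] → █
    (4,7)@(9, 15): e=[44,-6,10] → ·
    (5,7)@(11, 15): e=[52,-18,14] → ·
    (2,8)@(5, 17): e=[60,-6,-6] → ·
    (3,8)@(7, 17): e=[68,-18,-2] → ·
  covered (6 px):
    · · · · · · · · ·
    · · · · · · · · ·
    · · · · · · · · ·
    · · · · · · · · ·
    · · · · · · · · ·
    · · · · · · · █ ·
    · · · █ █ █ · · ·
    · · █ █ · · · · ·
    · · · · · · · · ·
    · · · · · · · · ·
    · · · · · · · · ·

Result: [18,18,12]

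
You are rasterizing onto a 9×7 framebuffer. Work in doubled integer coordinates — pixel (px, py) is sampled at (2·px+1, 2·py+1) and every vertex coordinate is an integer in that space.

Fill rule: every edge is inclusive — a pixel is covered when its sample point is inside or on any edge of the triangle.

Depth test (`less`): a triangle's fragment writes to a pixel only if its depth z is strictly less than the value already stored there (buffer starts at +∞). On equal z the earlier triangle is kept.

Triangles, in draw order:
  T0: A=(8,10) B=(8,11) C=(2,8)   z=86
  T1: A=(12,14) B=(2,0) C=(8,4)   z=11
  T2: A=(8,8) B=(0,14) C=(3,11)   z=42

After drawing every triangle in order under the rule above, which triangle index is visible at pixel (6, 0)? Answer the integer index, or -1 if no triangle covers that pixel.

T0:
  2·area = 6
  edge (8, 10)→(8, 11): d=(0,1) inclusive
  edge (8, 11)→(2, 8): d=(-6,-3) inclusive
  edge (2, 8)→(8, 10): d=(6,2) inclusive
    (2,4)@(5, 9): e=[3,3,0] → X  [on edge]
    (3,4)@(7, 9): e=[1,9,-4] → .
    (2,5)@(5, 11): e=[3,-9,12] → .
    (5,5)@(11, 11): e=[-3,9,0] → .  [on edge]
    (8,6)@(17, 13): e=[-9,15,0] → .  [on edge]
  covered (1 px):
    . . . . . . . . .
    . . . . . . . . .
    . . . . . . . . .
    . . . . . . . . .
    . . X . . . . . .
    . . . . . . . . .
    . . . . . . . . .
T1:
  2·area = 44
  edge (12, 14)→(2, 0): d=(-10,-14) inclusive
  edge (2, 0)→(8, 4): d=(6,4) inclusive
  edge (8, 4)→(12, 14): d=(4,10) inclusive
    (1,0)@(3, 1): e=[4,2,38] → X
    (2,0)@(5, 1): e=[32,-6,18] → .
    (1,1)@(3, 3): e=[-16,14,46] → .
    (2,1)@(5, 3): e=[12,6,26] → X
    (3,1)@(7, 3): e=[40,-2,6] → .
    (2,2)@(5, 5): e=[-8,18,34] → .
    (3,2)@(7, 5): e=[20,10,14] → X
    (4,2)@(9, 5): e=[48,2,-6] → .
    (3,3)@(7, 7): e=[0,22,22] → X  [on edge]
    (4,3)@(9, 7): e=[28,14,2] → X
    (5,3)@(11, 7): e=[56,6,-18] → .
    (3,4)@(7, 9): e=[-20,34,30] → .
  covered (6 px):
    . X . . . . . . .
    . . X . . . . . .
    . . . X . . . . .
    . . . X X . . . .
    . . . . X . . . .
    . . . . . . . . .
    . . . . . . . . .
T2:
  2·area = 6
  edge (8, 8)→(0, 14): d=(-8,6) inclusive
  edge (0, 14)→(3, 11): d=(3,-3) inclusive
  edge (3, 11)→(8, 8): d=(5,-3) inclusive
    (6,0)@(13, 1): e=[26,0,-20] → .  [on edge]
    (5,1)@(11, 3): e=[22,0,-16] → .  [on edge]
    (4,2)@(9, 5): e=[18,0,-12] → .  [on edge]
    (6,2)@(13, 5): e=[-6,12,0] → .  [on edge]
    (3,3)@(7, 7): e=[14,0,-8] → .  [on edge]
    (2,4)@(5, 9): e=[10,0,-4] → .  [on edge]
    (1,5)@(3, 11): e=[6,0,0] → X  [on edge]
    (2,5)@(5, 11): e=[-6,6,6] → .
    (0,6)@(1, 13): e=[2,0,4] → X  [on edge]
    (1,6)@(3, 13): e=[-10,6,10] → .
  covered (2 px):
    . . . . . . . . .
    . . . . . . . . .
    . . . . . . . . .
    . . . . . . . . .
    . . . . . . . . .
    . X . . . . . . .
    X . . . . . . . .

Z-buffer (winner per pixel, '.' = empty):
  . 1 . . . . . . .
  . . 1 . . . . . .
  . . . 1 . . . . .
  . . . 1 1 . . . .
  . . 0 . 1 . . . .
  . 2 . . . . . . .
  2 . . . . . . . .

Result: -1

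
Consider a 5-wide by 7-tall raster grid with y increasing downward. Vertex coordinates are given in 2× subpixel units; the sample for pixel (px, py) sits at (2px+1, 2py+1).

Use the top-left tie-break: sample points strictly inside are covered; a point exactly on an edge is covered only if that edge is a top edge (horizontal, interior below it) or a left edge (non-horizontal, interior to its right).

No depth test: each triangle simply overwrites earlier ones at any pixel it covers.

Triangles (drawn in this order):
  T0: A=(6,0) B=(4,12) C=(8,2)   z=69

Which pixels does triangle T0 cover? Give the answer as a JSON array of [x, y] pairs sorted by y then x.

T0:
  2·area = 28  (B↔C swapped to make it positive)
  edge (6, 0)→(8, 2): d=(2,2) right/bottom  bias=-1
  edge (8, 2)→(4, 12): d=(-4,10) right/bottom  bias=-1
  edge (4, 12)→(6, 0): d=(2,-12) top-left  bias=+0
    (3,0)@(7, 1): e=[0,14,14] → ·  [on edge]
    (3,1)@(7, 3): e=[4,6,18] → █
    (4,1)@(9, 3): e=[0,-14,42] → ·  [on edge]
    (3,2)@(7, 5): e=[8,-2,22] → ·
    (2,3)@(5, 7): e=[16,10,2] → █
    (3,3)@(7, 7): e=[12,-10,26] → ·
    (2,4)@(5, 9): e=[20,2,6] → █
    (3,4)@(7, 9): e=[16,-18,30] → ·
    (2,5)@(5, 11): e=[24,-6,10] → ·
  covered (3 px):
    · · · · ·
    · · · █ ·
    · · · · ·
    · · █ · ·
    · · █ · ·
    · · · · ·
    · · · · ·

Result: [[3,1],[2,3],[2,4]]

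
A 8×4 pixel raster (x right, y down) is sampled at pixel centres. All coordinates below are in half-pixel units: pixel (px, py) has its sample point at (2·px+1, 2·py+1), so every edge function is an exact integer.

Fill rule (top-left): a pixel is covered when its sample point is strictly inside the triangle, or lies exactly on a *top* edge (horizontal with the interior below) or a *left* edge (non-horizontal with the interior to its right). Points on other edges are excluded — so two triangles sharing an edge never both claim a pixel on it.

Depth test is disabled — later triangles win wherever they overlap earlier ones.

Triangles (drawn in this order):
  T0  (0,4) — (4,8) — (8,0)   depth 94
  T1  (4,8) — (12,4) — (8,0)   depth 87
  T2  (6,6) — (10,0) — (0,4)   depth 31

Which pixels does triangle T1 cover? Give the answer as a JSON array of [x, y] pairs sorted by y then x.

T0:
  2·area = 48  (B↔C swapped to make it positive)
  edge (0, 4)→(8, 0): d=(8,-4) top-left  bias=+0
  edge (8, 0)→(4, 8): d=(-4,8) right/bottom  bias=-1
  edge (4, 8)→(0, 4): d=(-4,-4) top-left  bias=+0
    (3,0)@(7, 1): e=[4,4,40] → █
    (4,0)@(9, 1): e=[12,-12,48] → ·
    (1,1)@(3, 3): e=[4,28,16] → █
    (2,1)@(5, 3): e=[12,12,24] → █
    (3,1)@(7, 3): e=[20,-4,32] → ·
    (0,2)@(1, 5): e=[12,36,0] → █  [on edge]
    (3,2)@(7, 5): e=[36,-12,24] → ·
    (0,3)@(1, 7): e=[28,28,-8] → ·
    (1,3)@(3, 7): e=[36,12,0] → █  [on edge]
    (2,3)@(5, 7): e=[44,-4,8] → ·
  covered (7 px):
    · · · █ · · · ·
    · █ █ · · · · ·
    █ █ █ · · · · ·
    · █ · · · · · ·
T1:
  2·area = 48  (B↔C swapped to make it positive)
  edge (4, 8)→(8, 0): d=(4,-8) top-left  bias=+0
  edge (8, 0)→(12, 4): d=(4,4) right/bottom  bias=-1
  edge (12, 4)→(4, 8): d=(-8,4) right/bottom  bias=-1
    (4,0)@(9, 1): e=[12,0,36] → ·  [on edge]
    (3,1)@(7, 3): e=[4,16,28] → █
    (4,1)@(9, 3): e=[20,8,20] → █
    (5,1)@(11, 3): e=[36,0,12] → ·  [on edge]
    (3,2)@(7, 5): e=[12,24,12] → █
    (5,2)@(11, 5): e=[44,8,-4] → ·
    (6,2)@(13, 5): e=[60,0,-12] → ·  [on edge]
    (2,3)@(5, 7): e=[4,40,4] → █
    (3,3)@(7, 7): e=[20,32,-4] → ·
    (4,3)@(9, 7): e=[36,24,-12] → ·
    (7,3)@(15, 7): e=[84,0,-36] → ·  [on edge]
  covered (5 px):
    · · · · · · · ·
    · · · █ █ · · ·
    · · · █ █ · · ·
    · · █ · · · · ·
T2:
  2·area = 44  (B↔C swapped to make it positive)
  edge (6, 6)→(0, 4): d=(-6,-2) top-left  bias=+0
  edge (0, 4)→(10, 0): d=(10,-4) top-left  bias=+0
  edge (10, 0)→(6, 6): d=(-4,6) right/bottom  bias=-1
    (4,0)@(9, 1): e=[36,6,2] → █
    (5,0)@(11, 1): e=[40,14,-10] → ·
    (1,1)@(3, 3): e=[12,2,30] → █
    (2,1)@(5, 3): e=[16,10,18] → █
    (3,1)@(7, 3): e=[20,18,6] → █
    (4,1)@(9, 3): e=[24,26,-6] → ·
    (1,2)@(3, 5): e=[0,22,22] → █  [on edge]
    (3,2)@(7, 5): e=[8,38,-2] → ·
    (1,3)@(3, 7): e=[-12,42,14] → ·
    (2,3)@(5, 7): e=[-8,50,2] → ·
    (4,3)@(9, 7): e=[0,66,-22] → ·  [on edge]
  covered (6 px):
    · · · · █ · · ·
    · █ █ █ · · · ·
    · █ █ · · · · ·
    · · · · · · · ·

Result: [[3,1],[4,1],[3,2],[4,2],[2,3]]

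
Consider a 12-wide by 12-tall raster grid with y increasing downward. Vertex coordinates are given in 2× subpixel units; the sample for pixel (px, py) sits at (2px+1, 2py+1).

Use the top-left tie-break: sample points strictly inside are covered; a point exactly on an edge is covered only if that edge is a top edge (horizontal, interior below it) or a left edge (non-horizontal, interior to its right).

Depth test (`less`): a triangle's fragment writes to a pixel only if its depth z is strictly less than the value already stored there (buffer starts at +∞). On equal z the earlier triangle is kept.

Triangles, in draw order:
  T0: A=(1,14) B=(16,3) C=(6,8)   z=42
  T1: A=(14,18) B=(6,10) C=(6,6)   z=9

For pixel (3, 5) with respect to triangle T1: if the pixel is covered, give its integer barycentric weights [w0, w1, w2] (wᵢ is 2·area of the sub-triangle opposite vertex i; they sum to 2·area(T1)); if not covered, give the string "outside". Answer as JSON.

T0:
  2·area = 35  (B↔C swapped to make it positive)
  edge (1, 14)→(6, 8): d=(5,-6) top-left  bias=+0
  edge (6, 8)→(16, 3): d=(10,-5) top-left  bias=+0
  edge (16, 3)→(1, 14): d=(-15,11) right/bottom  bias=-1
    (6,2)@(13, 5): e=[27,5,3] → #
    (7,2)@(15, 5): e=[39,15,-19] → ·
    (4,3)@(9, 7): e=[13,5,17] → #
    (5,3)@(11, 7): e=[25,15,-5] → ·
    (6,3)@(13, 7): e=[37,25,-27] → ·
    (3,4)@(7, 9): e=[11,15,9] → #
    (4,4)@(9, 9): e=[23,25,-13] → ·
    (2,5)@(5, 11): e=[9,25,1] → #
    (3,5)@(7, 11): e=[21,35,-21] → ·
    (2,6)@(5, 13): e=[19,45,-29] → ·
  covered (4 px):
    · · · · · · · · · · · ·
    · · · · · · · · · · · ·
    · · · · · · # · · · · ·
    · · · · # · · · · · · ·
    · · · # · · · · · · · ·
    · · # · · · · · · · · ·
    · · · · · · · · · · · ·
    · · · · · · · · · · · ·
    · · · · · · · · · · · ·
    · · · · · · · · · · · ·
    · · · · · · · · · · · ·
    · · · · · · · · · · · ·
T1:
  2·area = 32
  edge (14, 18)→(6, 10): d=(-8,-8) top-left  bias=+0
  edge (6, 10)→(6, 6): d=(0,-4) top-left  bias=+0
  edge (6, 6)→(14, 18): d=(8,12) right/bottom  bias=-1
    (0,2)@(1, 5): e=[0,-20,52] → ·  [on edge]
    (1,3)@(3, 7): e=[0,-12,44] → ·  [on edge]
    (2,4)@(5, 9): e=[0,-4,36] → ·  [on edge]
    (3,4)@(7, 9): e=[16,4,12] → #
    (4,4)@(9, 9): e=[32,12,-12] → ·
    (3,5)@(7, 11): e=[0,4,28] → #  [on edge]
    (4,5)@(9, 11): e=[16,12,4] → #
    (5,5)@(11, 11): e=[32,20,-20] → ·
    (3,6)@(7, 13): e=[-16,4,44] → ·
    (4,6)@(9, 13): e=[0,12,20] → #  [on edge]
    (5,6)@(11, 13): e=[16,20,-4] → ·
    (4,7)@(9, 15): e=[-16,12,36] → ·
    (5,7)@(11, 15): e=[0,20,12] → #  [on edge]
    (6,8)@(13, 17): e=[0,28,4] → #  [on edge]
    (7,9)@(15, 19): e=[0,36,-4] → ·  [on edge]
    (8,10)@(17, 21): e=[0,44,-12] → ·  [on edge]
    (9,11)@(19, 23): e=[0,52,-20] → ·  [on edge]
  covered (6 px):
    · · · · · · · · · · · ·
    · · · · · · · · · · · ·
    · · · · · · · · · · · ·
    · · · · · · · · · · · ·
    · · · # · · · · · · · ·
    · · · # # · · · · · · ·
    · · · · # · · · · · · ·
    · · · · · # · · · · · ·
    · · · · · · # · · · · ·
    · · · · · · · · · · · ·
    · · · · · · · · · · · ·
    · · · · · · · · · · · ·

Answer: [4,28,0]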